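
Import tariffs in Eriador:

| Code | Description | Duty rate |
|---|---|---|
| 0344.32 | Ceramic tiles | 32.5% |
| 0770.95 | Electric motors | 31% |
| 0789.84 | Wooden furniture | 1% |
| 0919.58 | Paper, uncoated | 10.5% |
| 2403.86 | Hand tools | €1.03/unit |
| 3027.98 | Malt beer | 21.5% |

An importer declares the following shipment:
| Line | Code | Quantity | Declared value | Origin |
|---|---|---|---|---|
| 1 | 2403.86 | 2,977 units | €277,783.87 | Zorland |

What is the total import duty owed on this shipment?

€3,066.31

Line 1 (2403.86, Zorland, 2,977 units, €277,783.87):
Base rate for 2403.86 is €1.03/unit.
Duty = 2,977 × €1.03 = €3,066.31.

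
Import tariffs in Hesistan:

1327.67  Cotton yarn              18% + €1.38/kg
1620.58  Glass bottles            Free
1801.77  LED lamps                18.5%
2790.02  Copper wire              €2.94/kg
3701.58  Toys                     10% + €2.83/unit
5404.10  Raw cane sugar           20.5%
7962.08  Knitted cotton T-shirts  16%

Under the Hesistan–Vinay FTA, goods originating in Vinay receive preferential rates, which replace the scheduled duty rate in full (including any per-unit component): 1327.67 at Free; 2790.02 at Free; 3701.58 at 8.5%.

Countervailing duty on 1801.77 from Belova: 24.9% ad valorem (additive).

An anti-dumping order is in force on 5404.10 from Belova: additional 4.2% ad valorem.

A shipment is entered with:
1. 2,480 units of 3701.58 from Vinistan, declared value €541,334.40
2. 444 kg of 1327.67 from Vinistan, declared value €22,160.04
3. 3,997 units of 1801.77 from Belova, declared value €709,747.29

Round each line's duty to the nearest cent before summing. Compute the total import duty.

€373,783.69

Line 1 (3701.58, Vinistan, 2,480 units, €541,334.40):
Base rate for 3701.58 is 10% + €2.83/unit.
3701.58 has an FTA preferential rate, but origin Vinistan is not Vinay; base rate stands.
Duty = €541,334.40 × 10% + 2,480 × €2.83 = €61,151.84.
Line 2 (1327.67, Vinistan, 444 kg, €22,160.04):
Base rate for 1327.67 is 18% + €1.38/kg.
1327.67 has an FTA preferential rate, but origin Vinistan is not Vinay; base rate stands.
Duty = €22,160.04 × 18% + 444 × €1.38 = €4,601.53.
Line 3 (1801.77, Belova, 3,997 units, €709,747.29):
Base rate for 1801.77 is 18.5%.
Additional duty on 1801.77 from Belova: +24.9%. Applied ad valorem rate: 18.5% + 24.9% = 43.4%.
Duty = €709,747.29 × 43.4% = €308,030.32.
Total = €61,151.84 + €4,601.53 + €308,030.32 = €373,783.69.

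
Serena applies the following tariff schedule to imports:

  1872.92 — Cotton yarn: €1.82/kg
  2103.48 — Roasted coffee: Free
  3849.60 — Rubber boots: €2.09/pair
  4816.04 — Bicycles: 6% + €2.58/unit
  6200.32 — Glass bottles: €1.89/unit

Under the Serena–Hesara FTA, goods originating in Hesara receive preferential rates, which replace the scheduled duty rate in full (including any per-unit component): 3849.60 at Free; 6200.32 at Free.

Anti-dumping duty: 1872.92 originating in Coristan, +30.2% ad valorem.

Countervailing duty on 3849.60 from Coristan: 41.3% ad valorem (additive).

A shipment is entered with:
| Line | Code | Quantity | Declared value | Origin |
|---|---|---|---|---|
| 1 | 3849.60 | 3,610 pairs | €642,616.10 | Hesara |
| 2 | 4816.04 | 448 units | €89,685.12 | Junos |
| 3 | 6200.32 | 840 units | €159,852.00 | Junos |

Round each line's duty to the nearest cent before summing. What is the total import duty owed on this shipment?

€8,124.55

Line 1 (3849.60, Hesara, 3,610 pairs, €642,616.10):
Base rate for 3849.60 is €2.09/pair.
Origin Hesara qualifies under the Serena–Hesara agreement and 3849.60 is covered: preferential rate Free applies instead.
The additional-duty order on 3849.60 targets Coristan, not Hesara; it does not apply.
Duty = €642,616.10 × 0% = €0.00.
Line 2 (4816.04, Junos, 448 units, €89,685.12):
Base rate for 4816.04 is 6% + €2.58/unit.
Duty = €89,685.12 × 6% + 448 × €2.58 = €6,536.95.
Line 3 (6200.32, Junos, 840 units, €159,852.00):
Base rate for 6200.32 is €1.89/unit.
6200.32 has an FTA preferential rate, but origin Junos is not Hesara; base rate stands.
Duty = 840 × €1.89 = €1,587.60.
Total = €0.00 + €6,536.95 + €1,587.60 = €8,124.55.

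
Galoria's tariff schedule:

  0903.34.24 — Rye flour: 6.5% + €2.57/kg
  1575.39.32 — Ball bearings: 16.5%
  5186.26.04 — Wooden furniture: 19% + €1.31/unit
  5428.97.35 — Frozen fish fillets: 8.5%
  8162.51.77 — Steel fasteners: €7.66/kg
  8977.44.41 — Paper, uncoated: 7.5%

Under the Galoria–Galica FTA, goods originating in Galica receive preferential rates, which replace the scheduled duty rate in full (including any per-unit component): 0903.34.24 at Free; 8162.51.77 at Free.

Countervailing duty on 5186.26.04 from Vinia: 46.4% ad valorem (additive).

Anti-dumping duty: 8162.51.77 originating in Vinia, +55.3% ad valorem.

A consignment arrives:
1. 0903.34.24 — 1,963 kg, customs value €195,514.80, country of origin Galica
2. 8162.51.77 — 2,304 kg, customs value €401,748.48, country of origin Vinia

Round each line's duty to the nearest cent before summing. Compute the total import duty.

Line 1 (0903.34.24, Galica, 1,963 kg, €195,514.80):
Base rate for 0903.34.24 is 6.5% + €2.57/kg.
Origin Galica qualifies under the Galoria–Galica agreement and 0903.34.24 is covered: preferential rate Free applies instead.
Duty = €195,514.80 × 0% = €0.00.
Line 2 (8162.51.77, Vinia, 2,304 kg, €401,748.48):
Base rate for 8162.51.77 is €7.66/kg.
8162.51.77 has an FTA preferential rate, but origin Vinia is not Galica; base rate stands.
Additional duty on 8162.51.77 from Vinia: +55.3% ad valorem. Applied ad valorem rate = 55.3%.
Duty = €401,748.48 × 55.3% + 2,304 × €7.66 = €239,815.55.
Total = €0.00 + €239,815.55 = €239,815.55.

€239,815.55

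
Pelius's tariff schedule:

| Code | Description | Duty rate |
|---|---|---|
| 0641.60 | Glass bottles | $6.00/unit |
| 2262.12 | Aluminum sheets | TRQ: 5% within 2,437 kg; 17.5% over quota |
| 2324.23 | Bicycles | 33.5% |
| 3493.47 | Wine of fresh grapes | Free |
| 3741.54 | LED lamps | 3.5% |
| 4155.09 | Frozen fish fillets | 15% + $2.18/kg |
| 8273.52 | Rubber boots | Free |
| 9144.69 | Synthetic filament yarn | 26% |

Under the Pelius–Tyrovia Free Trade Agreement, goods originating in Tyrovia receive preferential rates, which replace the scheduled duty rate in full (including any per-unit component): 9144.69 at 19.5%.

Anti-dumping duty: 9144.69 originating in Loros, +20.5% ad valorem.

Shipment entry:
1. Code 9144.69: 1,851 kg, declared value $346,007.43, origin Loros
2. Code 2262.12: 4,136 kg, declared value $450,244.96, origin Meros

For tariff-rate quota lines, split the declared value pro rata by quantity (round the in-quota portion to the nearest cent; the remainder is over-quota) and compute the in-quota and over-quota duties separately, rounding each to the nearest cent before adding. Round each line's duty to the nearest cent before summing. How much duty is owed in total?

$206,524.84

Line 1 (9144.69, Loros, 1,851 kg, $346,007.43):
Base rate for 9144.69 is 26%.
9144.69 has an FTA preferential rate, but origin Loros is not Tyrovia; base rate stands.
Additional duty on 9144.69 from Loros: +20.5%. Applied ad valorem rate: 26% + 20.5% = 46.5%.
Duty = $346,007.43 × 46.5% = $160,893.45.
Line 2 (2262.12, Meros, 4,136 kg, $450,244.96):
Code 2262.12 is under a tariff-rate quota (threshold 2,437 kg). In-quota: 2,437 kg at 5%; over-quota: 1,699 kg at 17.5%.
Pro-rata value split: in-quota = $450,244.96 × 2,437/4,136 = $265,291.82; over-quota = $450,244.96 − $265,291.82 = $184,953.14.
In-quota duty = $265,291.82 × 5% = $13,264.59. Over-quota duty = $184,953.14 × 17.5% = $32,366.80.
Line duty = $13,264.59 + $32,366.80 = $45,631.39.
Total = $160,893.45 + $45,631.39 = $206,524.84.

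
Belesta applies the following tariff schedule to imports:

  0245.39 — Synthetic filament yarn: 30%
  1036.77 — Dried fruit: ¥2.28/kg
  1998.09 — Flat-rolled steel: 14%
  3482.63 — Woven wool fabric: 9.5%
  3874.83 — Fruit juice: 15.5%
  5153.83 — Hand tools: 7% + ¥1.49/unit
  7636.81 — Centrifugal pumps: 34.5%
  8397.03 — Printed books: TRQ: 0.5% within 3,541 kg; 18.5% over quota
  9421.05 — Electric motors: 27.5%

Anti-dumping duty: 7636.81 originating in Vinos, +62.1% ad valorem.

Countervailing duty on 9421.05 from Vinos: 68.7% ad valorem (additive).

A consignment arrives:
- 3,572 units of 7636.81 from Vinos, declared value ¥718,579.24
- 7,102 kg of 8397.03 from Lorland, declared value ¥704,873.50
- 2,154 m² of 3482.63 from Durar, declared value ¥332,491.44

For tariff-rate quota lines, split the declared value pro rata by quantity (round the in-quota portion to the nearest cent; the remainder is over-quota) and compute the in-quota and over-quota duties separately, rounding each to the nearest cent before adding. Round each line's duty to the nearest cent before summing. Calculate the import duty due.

¥792,875.87

Line 1 (7636.81, Vinos, 3,572 units, ¥718,579.24):
Base rate for 7636.81 is 34.5%.
Additional duty on 7636.81 from Vinos: +62.1%. Applied ad valorem rate: 34.5% + 62.1% = 96.6%.
Duty = ¥718,579.24 × 96.6% = ¥694,147.55.
Line 2 (8397.03, Lorland, 7,102 kg, ¥704,873.50):
Code 8397.03 is under a tariff-rate quota (threshold 3,541 kg). In-quota: 3,541 kg at 0.5%; over-quota: 3,561 kg at 18.5%.
Pro-rata value split: in-quota = ¥704,873.50 × 3,541/7,102 = ¥351,444.25; over-quota = ¥704,873.50 − ¥351,444.25 = ¥353,429.25.
In-quota duty = ¥351,444.25 × 0.5% = ¥1,757.22. Over-quota duty = ¥353,429.25 × 18.5% = ¥65,384.41.
Line duty = ¥1,757.22 + ¥65,384.41 = ¥67,141.63.
Line 3 (3482.63, Durar, 2,154 m², ¥332,491.44):
Base rate for 3482.63 is 9.5%.
Duty = ¥332,491.44 × 9.5% = ¥31,586.69.
Total = ¥694,147.55 + ¥67,141.63 + ¥31,586.69 = ¥792,875.87.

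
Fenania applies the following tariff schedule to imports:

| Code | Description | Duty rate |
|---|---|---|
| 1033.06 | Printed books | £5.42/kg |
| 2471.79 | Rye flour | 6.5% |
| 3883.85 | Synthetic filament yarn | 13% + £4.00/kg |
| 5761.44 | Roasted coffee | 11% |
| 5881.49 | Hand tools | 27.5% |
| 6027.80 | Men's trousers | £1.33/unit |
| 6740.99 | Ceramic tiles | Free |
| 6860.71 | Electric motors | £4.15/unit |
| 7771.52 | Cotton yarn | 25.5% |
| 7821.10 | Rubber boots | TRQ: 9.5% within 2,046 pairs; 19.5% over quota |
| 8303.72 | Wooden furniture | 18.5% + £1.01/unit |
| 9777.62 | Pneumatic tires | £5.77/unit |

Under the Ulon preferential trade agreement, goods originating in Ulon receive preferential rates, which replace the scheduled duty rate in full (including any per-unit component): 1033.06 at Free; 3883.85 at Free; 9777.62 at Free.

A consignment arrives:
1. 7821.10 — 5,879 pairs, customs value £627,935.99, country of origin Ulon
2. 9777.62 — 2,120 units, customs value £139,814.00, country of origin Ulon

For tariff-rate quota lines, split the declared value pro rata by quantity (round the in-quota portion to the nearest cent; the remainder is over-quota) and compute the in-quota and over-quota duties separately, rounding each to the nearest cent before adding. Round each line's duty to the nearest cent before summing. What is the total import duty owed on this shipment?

£100,594.19

Line 1 (7821.10, Ulon, 5,879 pairs, £627,935.99):
Code 7821.10 is under a tariff-rate quota (threshold 2,046 pairs). In-quota: 2,046 pairs at 9.5%; over-quota: 3,833 pairs at 19.5%.
Pro-rata value split: in-quota = £627,935.99 × 2,046/5,879 = £218,533.26; over-quota = £627,935.99 − £218,533.26 = £409,402.73.
In-quota duty = £218,533.26 × 9.5% = £20,760.66. Over-quota duty = £409,402.73 × 19.5% = £79,833.53.
Line duty = £20,760.66 + £79,833.53 = £100,594.19.
Line 2 (9777.62, Ulon, 2,120 units, £139,814.00):
Base rate for 9777.62 is £5.77/unit.
Origin Ulon qualifies under the Fenania–Ulon agreement and 9777.62 is covered: preferential rate Free applies instead.
Duty = £139,814.00 × 0% = £0.00.
Total = £100,594.19 + £0.00 = £100,594.19.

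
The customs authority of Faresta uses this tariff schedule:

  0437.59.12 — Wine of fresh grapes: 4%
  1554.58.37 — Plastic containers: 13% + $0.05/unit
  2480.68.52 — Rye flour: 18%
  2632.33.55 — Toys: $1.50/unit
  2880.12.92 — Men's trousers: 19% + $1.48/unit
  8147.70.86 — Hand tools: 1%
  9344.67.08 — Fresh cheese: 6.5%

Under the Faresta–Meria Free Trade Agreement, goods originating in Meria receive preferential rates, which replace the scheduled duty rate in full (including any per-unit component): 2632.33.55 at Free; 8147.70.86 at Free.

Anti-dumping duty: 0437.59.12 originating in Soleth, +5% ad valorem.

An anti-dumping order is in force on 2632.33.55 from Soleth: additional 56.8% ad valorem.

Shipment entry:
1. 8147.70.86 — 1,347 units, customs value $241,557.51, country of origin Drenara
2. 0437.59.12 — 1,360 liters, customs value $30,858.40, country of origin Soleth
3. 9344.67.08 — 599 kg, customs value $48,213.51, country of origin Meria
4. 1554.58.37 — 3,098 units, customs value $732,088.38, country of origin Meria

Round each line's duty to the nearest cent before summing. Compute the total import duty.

$103,653.11

Line 1 (8147.70.86, Drenara, 1,347 units, $241,557.51):
Base rate for 8147.70.86 is 1%.
8147.70.86 has an FTA preferential rate, but origin Drenara is not Meria; base rate stands.
Duty = $241,557.51 × 1% = $2,415.58.
Line 2 (0437.59.12, Soleth, 1,360 liters, $30,858.40):
Base rate for 0437.59.12 is 4%.
Additional duty on 0437.59.12 from Soleth: +5%. Applied ad valorem rate: 4% + 5% = 9%.
Duty = $30,858.40 × 9% = $2,777.26.
Line 3 (9344.67.08, Meria, 599 kg, $48,213.51):
Base rate for 9344.67.08 is 6.5%.
Origin Meria is the FTA partner but 9344.67.08 is not on the preference list; base rate stands.
Duty = $48,213.51 × 6.5% = $3,133.88.
Line 4 (1554.58.37, Meria, 3,098 units, $732,088.38):
Base rate for 1554.58.37 is 13% + $0.05/unit.
Origin Meria is the FTA partner but 1554.58.37 is not on the preference list; base rate stands.
Duty = $732,088.38 × 13% + 3,098 × $0.05 = $95,326.39.
Total = $2,415.58 + $2,777.26 + $3,133.88 + $95,326.39 = $103,653.11.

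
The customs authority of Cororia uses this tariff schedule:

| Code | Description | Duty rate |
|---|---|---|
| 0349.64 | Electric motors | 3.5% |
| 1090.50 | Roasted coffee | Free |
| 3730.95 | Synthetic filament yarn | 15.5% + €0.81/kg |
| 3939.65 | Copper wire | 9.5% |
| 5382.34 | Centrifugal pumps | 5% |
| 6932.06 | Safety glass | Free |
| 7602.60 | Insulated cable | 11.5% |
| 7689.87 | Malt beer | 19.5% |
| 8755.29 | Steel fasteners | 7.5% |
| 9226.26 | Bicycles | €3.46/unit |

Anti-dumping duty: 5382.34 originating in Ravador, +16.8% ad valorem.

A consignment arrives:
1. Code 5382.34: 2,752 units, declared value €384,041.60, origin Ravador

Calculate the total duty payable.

€83,721.07

Line 1 (5382.34, Ravador, 2,752 units, €384,041.60):
Base rate for 5382.34 is 5%.
Additional duty on 5382.34 from Ravador: +16.8%. Applied ad valorem rate: 5% + 16.8% = 21.8%.
Duty = €384,041.60 × 21.8% = €83,721.07.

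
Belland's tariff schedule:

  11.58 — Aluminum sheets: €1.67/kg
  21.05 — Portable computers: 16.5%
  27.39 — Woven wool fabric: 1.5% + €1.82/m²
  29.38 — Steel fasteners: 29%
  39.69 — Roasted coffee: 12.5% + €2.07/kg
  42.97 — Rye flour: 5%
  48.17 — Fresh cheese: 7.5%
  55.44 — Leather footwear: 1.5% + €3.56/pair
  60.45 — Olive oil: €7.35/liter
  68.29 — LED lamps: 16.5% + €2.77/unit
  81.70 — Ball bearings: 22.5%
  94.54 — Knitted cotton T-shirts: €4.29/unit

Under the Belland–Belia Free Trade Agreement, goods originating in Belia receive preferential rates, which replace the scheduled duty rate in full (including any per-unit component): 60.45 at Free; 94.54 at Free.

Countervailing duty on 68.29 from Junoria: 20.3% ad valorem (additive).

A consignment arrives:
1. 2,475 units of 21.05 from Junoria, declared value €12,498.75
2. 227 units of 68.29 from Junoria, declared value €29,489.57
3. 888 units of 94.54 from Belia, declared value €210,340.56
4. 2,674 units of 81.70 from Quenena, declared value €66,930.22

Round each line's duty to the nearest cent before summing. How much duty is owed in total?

Line 1 (21.05, Junoria, 2,475 units, €12,498.75):
Base rate for 21.05 is 16.5%.
Duty = €12,498.75 × 16.5% = €2,062.29.
Line 2 (68.29, Junoria, 227 units, €29,489.57):
Base rate for 68.29 is 16.5% + €2.77/unit.
Additional duty on 68.29 from Junoria: +20.3%. Applied ad valorem rate: 16.5% + 20.3% = 36.8%.
Duty = €29,489.57 × 36.8% + 227 × €2.77 = €11,480.95.
Line 3 (94.54, Belia, 888 units, €210,340.56):
Base rate for 94.54 is €4.29/unit.
Origin Belia qualifies under the Belland–Belia agreement and 94.54 is covered: preferential rate Free applies instead.
Duty = €210,340.56 × 0% = €0.00.
Line 4 (81.70, Quenena, 2,674 units, €66,930.22):
Base rate for 81.70 is 22.5%.
Duty = €66,930.22 × 22.5% = €15,059.30.
Total = €2,062.29 + €11,480.95 + €0.00 + €15,059.30 = €28,602.54.

€28,602.54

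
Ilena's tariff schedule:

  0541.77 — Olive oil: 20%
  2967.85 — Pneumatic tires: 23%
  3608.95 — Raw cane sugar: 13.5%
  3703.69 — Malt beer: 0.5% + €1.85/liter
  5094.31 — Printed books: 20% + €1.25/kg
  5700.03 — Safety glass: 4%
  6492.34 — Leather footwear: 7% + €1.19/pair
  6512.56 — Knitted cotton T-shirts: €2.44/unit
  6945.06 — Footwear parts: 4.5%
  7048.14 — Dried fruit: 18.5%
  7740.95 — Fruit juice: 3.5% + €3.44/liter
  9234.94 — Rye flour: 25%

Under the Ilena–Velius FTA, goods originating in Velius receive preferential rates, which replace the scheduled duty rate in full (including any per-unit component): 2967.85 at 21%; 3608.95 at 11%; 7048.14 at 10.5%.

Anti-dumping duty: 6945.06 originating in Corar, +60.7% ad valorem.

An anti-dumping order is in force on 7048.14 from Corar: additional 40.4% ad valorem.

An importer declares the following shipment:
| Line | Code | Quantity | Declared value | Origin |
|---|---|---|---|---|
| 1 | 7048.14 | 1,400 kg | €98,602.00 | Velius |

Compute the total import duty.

€10,353.21

Line 1 (7048.14, Velius, 1,400 kg, €98,602.00):
Base rate for 7048.14 is 18.5%.
Origin Velius qualifies under the Ilena–Velius agreement and 7048.14 is covered: preferential rate 10.5% applies instead.
The additional-duty order on 7048.14 targets Corar, not Velius; it does not apply.
Duty = €98,602.00 × 10.5% = €10,353.21.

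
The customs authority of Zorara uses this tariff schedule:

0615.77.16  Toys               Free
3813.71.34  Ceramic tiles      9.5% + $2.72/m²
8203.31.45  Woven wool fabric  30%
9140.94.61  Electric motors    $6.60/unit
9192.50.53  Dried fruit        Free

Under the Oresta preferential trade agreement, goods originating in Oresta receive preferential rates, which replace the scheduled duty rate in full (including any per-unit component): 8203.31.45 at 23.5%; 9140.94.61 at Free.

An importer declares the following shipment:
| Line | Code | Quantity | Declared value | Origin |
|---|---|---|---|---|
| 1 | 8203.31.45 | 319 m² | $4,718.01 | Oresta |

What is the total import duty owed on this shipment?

Line 1 (8203.31.45, Oresta, 319 m², $4,718.01):
Base rate for 8203.31.45 is 30%.
Origin Oresta qualifies under the Zorara–Oresta agreement and 8203.31.45 is covered: preferential rate 23.5% applies instead.
Duty = $4,718.01 × 23.5% = $1,108.73.

$1,108.73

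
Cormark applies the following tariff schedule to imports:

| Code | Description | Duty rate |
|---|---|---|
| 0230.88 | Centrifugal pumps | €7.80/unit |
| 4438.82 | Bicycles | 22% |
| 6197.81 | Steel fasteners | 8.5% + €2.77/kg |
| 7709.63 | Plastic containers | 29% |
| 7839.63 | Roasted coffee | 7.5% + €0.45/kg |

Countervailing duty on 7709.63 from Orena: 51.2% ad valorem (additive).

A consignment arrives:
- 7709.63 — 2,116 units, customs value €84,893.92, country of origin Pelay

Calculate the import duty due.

€24,619.24

Line 1 (7709.63, Pelay, 2,116 units, €84,893.92):
Base rate for 7709.63 is 29%.
The additional-duty order on 7709.63 targets Orena, not Pelay; it does not apply.
Duty = €84,893.92 × 29% = €24,619.24.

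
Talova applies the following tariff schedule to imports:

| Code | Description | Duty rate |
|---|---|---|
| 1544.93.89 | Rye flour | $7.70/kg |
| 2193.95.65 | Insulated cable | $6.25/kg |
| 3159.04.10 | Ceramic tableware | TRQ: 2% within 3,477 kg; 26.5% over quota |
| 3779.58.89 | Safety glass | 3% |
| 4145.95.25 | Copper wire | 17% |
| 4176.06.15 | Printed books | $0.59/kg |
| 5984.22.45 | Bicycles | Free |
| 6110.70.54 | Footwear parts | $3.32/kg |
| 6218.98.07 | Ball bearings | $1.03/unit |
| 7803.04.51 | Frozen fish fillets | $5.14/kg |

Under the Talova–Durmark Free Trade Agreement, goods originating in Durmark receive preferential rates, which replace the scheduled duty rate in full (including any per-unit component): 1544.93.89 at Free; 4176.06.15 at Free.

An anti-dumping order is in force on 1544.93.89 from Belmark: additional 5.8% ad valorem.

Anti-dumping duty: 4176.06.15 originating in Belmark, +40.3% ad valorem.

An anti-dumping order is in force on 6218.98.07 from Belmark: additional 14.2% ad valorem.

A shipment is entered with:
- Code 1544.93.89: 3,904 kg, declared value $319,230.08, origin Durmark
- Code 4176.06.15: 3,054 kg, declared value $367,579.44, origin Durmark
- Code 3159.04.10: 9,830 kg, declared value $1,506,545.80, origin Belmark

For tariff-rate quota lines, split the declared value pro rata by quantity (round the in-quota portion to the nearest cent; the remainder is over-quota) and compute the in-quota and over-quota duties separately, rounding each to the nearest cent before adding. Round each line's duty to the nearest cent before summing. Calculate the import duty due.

Line 1 (1544.93.89, Durmark, 3,904 kg, $319,230.08):
Base rate for 1544.93.89 is $7.70/kg.
Origin Durmark qualifies under the Talova–Durmark agreement and 1544.93.89 is covered: preferential rate Free applies instead.
The additional-duty order on 1544.93.89 targets Belmark, not Durmark; it does not apply.
Duty = $319,230.08 × 0% = $0.00.
Line 2 (4176.06.15, Durmark, 3,054 kg, $367,579.44):
Base rate for 4176.06.15 is $0.59/kg.
Origin Durmark qualifies under the Talova–Durmark agreement and 4176.06.15 is covered: preferential rate Free applies instead.
The additional-duty order on 4176.06.15 targets Belmark, not Durmark; it does not apply.
Duty = $367,579.44 × 0% = $0.00.
Line 3 (3159.04.10, Belmark, 9,830 kg, $1,506,545.80):
Code 3159.04.10 is under a tariff-rate quota (threshold 3,477 kg). In-quota: 3,477 kg at 2%; over-quota: 6,353 kg at 26.5%.
Pro-rata value split: in-quota = $1,506,545.80 × 3,477/9,830 = $532,885.02; over-quota = $1,506,545.80 − $532,885.02 = $973,660.78.
In-quota duty = $532,885.02 × 2% = $10,657.70. Over-quota duty = $973,660.78 × 26.5% = $258,020.11.
Line duty = $10,657.70 + $258,020.11 = $268,677.81.
Total = $0.00 + $0.00 + $268,677.81 = $268,677.81.

$268,677.81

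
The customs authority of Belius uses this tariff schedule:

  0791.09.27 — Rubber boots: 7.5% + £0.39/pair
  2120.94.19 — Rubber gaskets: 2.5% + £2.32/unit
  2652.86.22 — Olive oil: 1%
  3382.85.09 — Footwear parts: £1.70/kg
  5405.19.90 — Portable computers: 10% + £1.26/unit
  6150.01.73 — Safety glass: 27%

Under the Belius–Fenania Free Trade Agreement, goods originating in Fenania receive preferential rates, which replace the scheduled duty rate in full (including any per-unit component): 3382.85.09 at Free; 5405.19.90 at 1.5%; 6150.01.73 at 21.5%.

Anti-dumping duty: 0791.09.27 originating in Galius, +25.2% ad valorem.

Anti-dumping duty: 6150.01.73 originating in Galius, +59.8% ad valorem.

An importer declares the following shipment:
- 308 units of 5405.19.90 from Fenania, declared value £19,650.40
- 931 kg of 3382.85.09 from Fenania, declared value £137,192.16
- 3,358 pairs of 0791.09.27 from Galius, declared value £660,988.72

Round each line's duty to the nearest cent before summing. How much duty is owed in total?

£217,747.69

Line 1 (5405.19.90, Fenania, 308 units, £19,650.40):
Base rate for 5405.19.90 is 10% + £1.26/unit.
Origin Fenania qualifies under the Belius–Fenania agreement and 5405.19.90 is covered: preferential rate 1.5% applies instead.
Duty = £19,650.40 × 1.5% = £294.76.
Line 2 (3382.85.09, Fenania, 931 kg, £137,192.16):
Base rate for 3382.85.09 is £1.70/kg.
Origin Fenania qualifies under the Belius–Fenania agreement and 3382.85.09 is covered: preferential rate Free applies instead.
Duty = £137,192.16 × 0% = £0.00.
Line 3 (0791.09.27, Galius, 3,358 pairs, £660,988.72):
Base rate for 0791.09.27 is 7.5% + £0.39/pair.
Additional duty on 0791.09.27 from Galius: +25.2%. Applied ad valorem rate: 7.5% + 25.2% = 32.7%.
Duty = £660,988.72 × 32.7% + 3,358 × £0.39 = £217,452.93.
Total = £294.76 + £0.00 + £217,452.93 = £217,747.69.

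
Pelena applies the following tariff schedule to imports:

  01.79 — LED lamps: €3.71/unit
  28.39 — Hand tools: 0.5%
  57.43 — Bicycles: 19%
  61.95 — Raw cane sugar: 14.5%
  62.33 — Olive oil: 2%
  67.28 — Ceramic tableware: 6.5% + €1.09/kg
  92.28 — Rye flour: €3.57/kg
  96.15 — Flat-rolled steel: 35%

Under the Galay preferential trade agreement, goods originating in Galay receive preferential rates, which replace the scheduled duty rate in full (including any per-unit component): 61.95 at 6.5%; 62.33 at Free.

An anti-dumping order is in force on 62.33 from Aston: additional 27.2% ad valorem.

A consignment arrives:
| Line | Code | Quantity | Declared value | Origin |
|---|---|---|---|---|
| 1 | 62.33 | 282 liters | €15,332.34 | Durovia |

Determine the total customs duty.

€306.65

Line 1 (62.33, Durovia, 282 liters, €15,332.34):
Base rate for 62.33 is 2%.
62.33 has an FTA preferential rate, but origin Durovia is not Galay; base rate stands.
The additional-duty order on 62.33 targets Aston, not Durovia; it does not apply.
Duty = €15,332.34 × 2% = €306.65.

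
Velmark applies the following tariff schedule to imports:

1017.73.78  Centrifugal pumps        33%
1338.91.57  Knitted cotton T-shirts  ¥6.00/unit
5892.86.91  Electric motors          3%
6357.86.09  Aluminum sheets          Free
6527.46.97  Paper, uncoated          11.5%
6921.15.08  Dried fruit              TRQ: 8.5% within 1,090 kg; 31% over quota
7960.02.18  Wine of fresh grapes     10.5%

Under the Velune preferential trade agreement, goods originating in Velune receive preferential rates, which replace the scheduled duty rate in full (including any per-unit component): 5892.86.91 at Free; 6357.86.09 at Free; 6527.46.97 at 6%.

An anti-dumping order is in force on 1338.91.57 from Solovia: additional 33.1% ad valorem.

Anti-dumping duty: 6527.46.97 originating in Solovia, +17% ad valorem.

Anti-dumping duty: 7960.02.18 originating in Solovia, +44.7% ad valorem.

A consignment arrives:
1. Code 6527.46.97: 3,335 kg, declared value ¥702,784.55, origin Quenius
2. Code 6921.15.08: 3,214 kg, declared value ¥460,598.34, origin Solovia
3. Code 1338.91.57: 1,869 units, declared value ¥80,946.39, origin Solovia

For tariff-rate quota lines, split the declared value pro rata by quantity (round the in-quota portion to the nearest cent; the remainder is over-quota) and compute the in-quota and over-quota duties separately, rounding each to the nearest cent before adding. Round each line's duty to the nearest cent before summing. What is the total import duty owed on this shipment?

Line 1 (6527.46.97, Quenius, 3,335 kg, ¥702,784.55):
Base rate for 6527.46.97 is 11.5%.
6527.46.97 has an FTA preferential rate, but origin Quenius is not Velune; base rate stands.
The additional-duty order on 6527.46.97 targets Solovia, not Quenius; it does not apply.
Duty = ¥702,784.55 × 11.5% = ¥80,820.22.
Line 2 (6921.15.08, Solovia, 3,214 kg, ¥460,598.34):
Code 6921.15.08 is under a tariff-rate quota (threshold 1,090 kg). In-quota: 1,090 kg at 8.5%; over-quota: 2,124 kg at 31%.
Pro-rata value split: in-quota = ¥460,598.34 × 1,090/3,214 = ¥156,207.90; over-quota = ¥460,598.34 − ¥156,207.90 = ¥304,390.44.
In-quota duty = ¥156,207.90 × 8.5% = ¥13,277.67. Over-quota duty = ¥304,390.44 × 31% = ¥94,361.04.
Line duty = ¥13,277.67 + ¥94,361.04 = ¥107,638.71.
Line 3 (1338.91.57, Solovia, 1,869 units, ¥80,946.39):
Base rate for 1338.91.57 is ¥6.00/unit.
Additional duty on 1338.91.57 from Solovia: +33.1% ad valorem. Applied ad valorem rate = 33.1%.
Duty = ¥80,946.39 × 33.1% + 1,869 × ¥6.00 = ¥38,007.26.
Total = ¥80,820.22 + ¥107,638.71 + ¥38,007.26 = ¥226,466.19.

¥226,466.19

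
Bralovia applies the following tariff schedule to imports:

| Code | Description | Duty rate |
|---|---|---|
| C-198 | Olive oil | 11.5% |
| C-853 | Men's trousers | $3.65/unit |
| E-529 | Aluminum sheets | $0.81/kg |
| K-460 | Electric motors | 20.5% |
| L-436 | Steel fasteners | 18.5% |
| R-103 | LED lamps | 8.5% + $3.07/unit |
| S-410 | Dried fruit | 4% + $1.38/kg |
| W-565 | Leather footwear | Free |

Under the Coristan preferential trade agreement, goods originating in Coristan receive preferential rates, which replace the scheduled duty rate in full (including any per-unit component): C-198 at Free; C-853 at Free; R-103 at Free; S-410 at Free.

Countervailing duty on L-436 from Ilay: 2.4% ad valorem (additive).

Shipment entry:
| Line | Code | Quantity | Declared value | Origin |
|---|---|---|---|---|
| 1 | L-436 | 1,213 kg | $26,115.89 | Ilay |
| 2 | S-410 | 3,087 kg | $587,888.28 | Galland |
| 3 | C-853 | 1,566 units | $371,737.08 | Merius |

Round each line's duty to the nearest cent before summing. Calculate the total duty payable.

Line 1 (L-436, Ilay, 1,213 kg, $26,115.89):
Base rate for L-436 is 18.5%.
Additional duty on L-436 from Ilay: +2.4%. Applied ad valorem rate: 18.5% + 2.4% = 20.9%.
Duty = $26,115.89 × 20.9% = $5,458.22.
Line 2 (S-410, Galland, 3,087 kg, $587,888.28):
Base rate for S-410 is 4% + $1.38/kg.
S-410 has an FTA preferential rate, but origin Galland is not Coristan; base rate stands.
Duty = $587,888.28 × 4% + 3,087 × $1.38 = $27,775.59.
Line 3 (C-853, Merius, 1,566 units, $371,737.08):
Base rate for C-853 is $3.65/unit.
C-853 has an FTA preferential rate, but origin Merius is not Coristan; base rate stands.
Duty = 1,566 × $3.65 = $5,715.90.
Total = $5,458.22 + $27,775.59 + $5,715.90 = $38,949.71.

$38,949.71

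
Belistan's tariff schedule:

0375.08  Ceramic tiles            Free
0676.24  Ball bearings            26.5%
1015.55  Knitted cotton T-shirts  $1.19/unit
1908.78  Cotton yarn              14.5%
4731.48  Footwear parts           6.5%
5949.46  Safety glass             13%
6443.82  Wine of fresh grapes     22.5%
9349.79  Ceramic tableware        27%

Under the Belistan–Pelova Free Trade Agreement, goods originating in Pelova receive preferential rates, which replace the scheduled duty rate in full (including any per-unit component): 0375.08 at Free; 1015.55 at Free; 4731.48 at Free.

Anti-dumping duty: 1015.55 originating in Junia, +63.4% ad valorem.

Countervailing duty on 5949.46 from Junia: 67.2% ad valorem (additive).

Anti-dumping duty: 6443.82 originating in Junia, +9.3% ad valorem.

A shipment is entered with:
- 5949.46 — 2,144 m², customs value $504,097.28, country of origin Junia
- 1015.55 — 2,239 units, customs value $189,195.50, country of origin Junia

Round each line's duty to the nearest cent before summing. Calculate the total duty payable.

$526,900.38

Line 1 (5949.46, Junia, 2,144 m², $504,097.28):
Base rate for 5949.46 is 13%.
Additional duty on 5949.46 from Junia: +67.2%. Applied ad valorem rate: 13% + 67.2% = 80.2%.
Duty = $504,097.28 × 80.2% = $404,286.02.
Line 2 (1015.55, Junia, 2,239 units, $189,195.50):
Base rate for 1015.55 is $1.19/unit.
1015.55 has an FTA preferential rate, but origin Junia is not Pelova; base rate stands.
Additional duty on 1015.55 from Junia: +63.4% ad valorem. Applied ad valorem rate = 63.4%.
Duty = $189,195.50 × 63.4% + 2,239 × $1.19 = $122,614.36.
Total = $404,286.02 + $122,614.36 = $526,900.38.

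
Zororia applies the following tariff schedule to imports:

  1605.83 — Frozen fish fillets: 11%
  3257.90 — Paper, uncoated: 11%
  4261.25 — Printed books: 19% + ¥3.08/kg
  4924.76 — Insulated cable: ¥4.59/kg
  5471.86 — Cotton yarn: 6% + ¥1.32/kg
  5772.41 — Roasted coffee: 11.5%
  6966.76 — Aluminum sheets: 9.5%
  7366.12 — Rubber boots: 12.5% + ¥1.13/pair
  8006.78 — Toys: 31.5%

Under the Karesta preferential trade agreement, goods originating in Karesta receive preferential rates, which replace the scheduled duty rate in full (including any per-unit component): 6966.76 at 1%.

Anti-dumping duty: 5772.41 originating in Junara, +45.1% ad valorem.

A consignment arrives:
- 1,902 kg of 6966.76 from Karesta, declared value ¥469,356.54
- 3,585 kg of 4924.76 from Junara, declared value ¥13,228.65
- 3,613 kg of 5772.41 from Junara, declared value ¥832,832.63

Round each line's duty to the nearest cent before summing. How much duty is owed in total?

¥492,531.99

Line 1 (6966.76, Karesta, 1,902 kg, ¥469,356.54):
Base rate for 6966.76 is 9.5%.
Origin Karesta qualifies under the Zororia–Karesta agreement and 6966.76 is covered: preferential rate 1% applies instead.
Duty = ¥469,356.54 × 1% = ¥4,693.57.
Line 2 (4924.76, Junara, 3,585 kg, ¥13,228.65):
Base rate for 4924.76 is ¥4.59/kg.
Duty = 3,585 × ¥4.59 = ¥16,455.15.
Line 3 (5772.41, Junara, 3,613 kg, ¥832,832.63):
Base rate for 5772.41 is 11.5%.
Additional duty on 5772.41 from Junara: +45.1%. Applied ad valorem rate: 11.5% + 45.1% = 56.6%.
Duty = ¥832,832.63 × 56.6% = ¥471,383.27.
Total = ¥4,693.57 + ¥16,455.15 + ¥471,383.27 = ¥492,531.99.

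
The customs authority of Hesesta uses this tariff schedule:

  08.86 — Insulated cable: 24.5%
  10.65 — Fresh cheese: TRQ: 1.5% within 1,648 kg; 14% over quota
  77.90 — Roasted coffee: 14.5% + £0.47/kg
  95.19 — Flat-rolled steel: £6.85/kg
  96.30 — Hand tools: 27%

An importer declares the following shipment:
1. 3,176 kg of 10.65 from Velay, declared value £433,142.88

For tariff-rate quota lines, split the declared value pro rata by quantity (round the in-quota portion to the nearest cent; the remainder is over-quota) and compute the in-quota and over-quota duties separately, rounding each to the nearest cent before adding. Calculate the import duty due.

Line 1 (10.65, Velay, 3,176 kg, £433,142.88):
Code 10.65 is under a tariff-rate quota (threshold 1,648 kg). In-quota: 1,648 kg at 1.5%; over-quota: 1,528 kg at 14%.
Pro-rata value split: in-quota = £433,142.88 × 1,648/3,176 = £224,754.24; over-quota = £433,142.88 − £224,754.24 = £208,388.64.
In-quota duty = £224,754.24 × 1.5% = £3,371.31. Over-quota duty = £208,388.64 × 14% = £29,174.41.
Line duty = £3,371.31 + £29,174.41 = £32,545.72.

£32,545.72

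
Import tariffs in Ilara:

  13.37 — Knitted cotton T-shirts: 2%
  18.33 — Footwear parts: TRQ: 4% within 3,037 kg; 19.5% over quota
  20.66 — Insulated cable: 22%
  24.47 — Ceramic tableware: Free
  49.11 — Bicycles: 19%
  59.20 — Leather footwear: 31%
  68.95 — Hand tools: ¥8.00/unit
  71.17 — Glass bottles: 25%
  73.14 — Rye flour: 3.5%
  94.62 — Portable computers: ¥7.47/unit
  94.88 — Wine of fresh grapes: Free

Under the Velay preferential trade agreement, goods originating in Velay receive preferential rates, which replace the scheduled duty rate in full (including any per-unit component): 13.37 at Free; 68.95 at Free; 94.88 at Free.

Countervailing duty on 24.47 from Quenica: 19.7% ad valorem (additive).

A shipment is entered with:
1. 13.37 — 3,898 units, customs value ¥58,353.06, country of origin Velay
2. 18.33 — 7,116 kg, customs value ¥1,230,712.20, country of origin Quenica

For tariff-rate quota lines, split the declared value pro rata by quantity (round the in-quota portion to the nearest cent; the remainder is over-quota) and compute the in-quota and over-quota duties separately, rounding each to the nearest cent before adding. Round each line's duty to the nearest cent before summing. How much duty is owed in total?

¥158,575.26

Line 1 (13.37, Velay, 3,898 units, ¥58,353.06):
Base rate for 13.37 is 2%.
Origin Velay qualifies under the Ilara–Velay agreement and 13.37 is covered: preferential rate Free applies instead.
Duty = ¥58,353.06 × 0% = ¥0.00.
Line 2 (18.33, Quenica, 7,116 kg, ¥1,230,712.20):
Code 18.33 is under a tariff-rate quota (threshold 3,037 kg). In-quota: 3,037 kg at 4%; over-quota: 4,079 kg at 19.5%.
Pro-rata value split: in-quota = ¥1,230,712.20 × 3,037/7,116 = ¥525,249.15; over-quota = ¥1,230,712.20 − ¥525,249.15 = ¥705,463.05.
In-quota duty = ¥525,249.15 × 4% = ¥21,009.97. Over-quota duty = ¥705,463.05 × 19.5% = ¥137,565.29.
Line duty = ¥21,009.97 + ¥137,565.29 = ¥158,575.26.
Total = ¥0.00 + ¥158,575.26 = ¥158,575.26.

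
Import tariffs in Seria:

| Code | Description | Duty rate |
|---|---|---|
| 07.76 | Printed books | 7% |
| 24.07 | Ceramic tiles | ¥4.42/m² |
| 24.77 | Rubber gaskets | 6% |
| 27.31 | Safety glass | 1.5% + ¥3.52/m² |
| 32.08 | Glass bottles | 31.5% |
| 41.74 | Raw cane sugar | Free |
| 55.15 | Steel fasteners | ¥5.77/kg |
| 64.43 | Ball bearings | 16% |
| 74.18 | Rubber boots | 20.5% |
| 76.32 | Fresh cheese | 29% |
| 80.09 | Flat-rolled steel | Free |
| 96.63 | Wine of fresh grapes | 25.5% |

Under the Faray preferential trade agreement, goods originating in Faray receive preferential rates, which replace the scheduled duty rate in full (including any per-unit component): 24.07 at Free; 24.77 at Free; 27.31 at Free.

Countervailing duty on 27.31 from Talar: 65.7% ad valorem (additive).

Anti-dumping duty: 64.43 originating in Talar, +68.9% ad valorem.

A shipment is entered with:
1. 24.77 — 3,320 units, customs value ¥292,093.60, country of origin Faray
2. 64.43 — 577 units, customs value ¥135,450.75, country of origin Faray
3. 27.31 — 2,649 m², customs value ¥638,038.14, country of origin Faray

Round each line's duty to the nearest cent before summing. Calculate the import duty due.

Line 1 (24.77, Faray, 3,320 units, ¥292,093.60):
Base rate for 24.77 is 6%.
Origin Faray qualifies under the Seria–Faray agreement and 24.77 is covered: preferential rate Free applies instead.
Duty = ¥292,093.60 × 0% = ¥0.00.
Line 2 (64.43, Faray, 577 units, ¥135,450.75):
Base rate for 64.43 is 16%.
Origin Faray is the FTA partner but 64.43 is not on the preference list; base rate stands.
The additional-duty order on 64.43 targets Talar, not Faray; it does not apply.
Duty = ¥135,450.75 × 16% = ¥21,672.12.
Line 3 (27.31, Faray, 2,649 m², ¥638,038.14):
Base rate for 27.31 is 1.5% + ¥3.52/m².
Origin Faray qualifies under the Seria–Faray agreement and 27.31 is covered: preferential rate Free applies instead.
The additional-duty order on 27.31 targets Talar, not Faray; it does not apply.
Duty = ¥638,038.14 × 0% = ¥0.00.
Total = ¥0.00 + ¥21,672.12 + ¥0.00 = ¥21,672.12.

¥21,672.12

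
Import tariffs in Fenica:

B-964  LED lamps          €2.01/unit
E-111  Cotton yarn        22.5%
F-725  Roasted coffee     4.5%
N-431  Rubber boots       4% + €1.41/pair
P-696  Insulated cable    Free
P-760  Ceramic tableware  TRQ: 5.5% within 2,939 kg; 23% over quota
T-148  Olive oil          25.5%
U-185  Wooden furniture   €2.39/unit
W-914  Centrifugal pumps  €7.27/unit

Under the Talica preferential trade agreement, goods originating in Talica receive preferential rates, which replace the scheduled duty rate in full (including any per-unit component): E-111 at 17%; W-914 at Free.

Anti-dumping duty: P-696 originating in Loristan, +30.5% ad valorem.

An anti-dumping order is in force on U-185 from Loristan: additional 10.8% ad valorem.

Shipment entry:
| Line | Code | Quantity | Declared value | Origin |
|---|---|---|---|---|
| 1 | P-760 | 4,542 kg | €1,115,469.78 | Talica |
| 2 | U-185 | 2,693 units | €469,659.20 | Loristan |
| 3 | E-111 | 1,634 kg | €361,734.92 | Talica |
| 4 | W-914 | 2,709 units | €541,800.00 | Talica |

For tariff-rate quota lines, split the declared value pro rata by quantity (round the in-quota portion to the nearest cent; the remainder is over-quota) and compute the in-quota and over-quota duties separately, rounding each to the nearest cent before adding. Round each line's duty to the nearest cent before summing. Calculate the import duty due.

€248,899.38

Line 1 (P-760, Talica, 4,542 kg, €1,115,469.78):
Code P-760 is under a tariff-rate quota (threshold 2,939 kg). In-quota: 2,939 kg at 5.5%; over-quota: 1,603 kg at 23%.
Pro-rata value split: in-quota = €1,115,469.78 × 2,939/4,542 = €721,789.01; over-quota = €1,115,469.78 − €721,789.01 = €393,680.77.
In-quota duty = €721,789.01 × 5.5% = €39,698.40. Over-quota duty = €393,680.77 × 23% = €90,546.58.
Line duty = €39,698.40 + €90,546.58 = €130,244.98.
Line 2 (U-185, Loristan, 2,693 units, €469,659.20):
Base rate for U-185 is €2.39/unit.
Additional duty on U-185 from Loristan: +10.8% ad valorem. Applied ad valorem rate = 10.8%.
Duty = €469,659.20 × 10.8% + 2,693 × €2.39 = €57,159.46.
Line 3 (E-111, Talica, 1,634 kg, €361,734.92):
Base rate for E-111 is 22.5%.
Origin Talica qualifies under the Fenica–Talica agreement and E-111 is covered: preferential rate 17% applies instead.
Duty = €361,734.92 × 17% = €61,494.94.
Line 4 (W-914, Talica, 2,709 units, €541,800.00):
Base rate for W-914 is €7.27/unit.
Origin Talica qualifies under the Fenica–Talica agreement and W-914 is covered: preferential rate Free applies instead.
Duty = €541,800.00 × 0% = €0.00.
Total = €130,244.98 + €57,159.46 + €61,494.94 + €0.00 = €248,899.38.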